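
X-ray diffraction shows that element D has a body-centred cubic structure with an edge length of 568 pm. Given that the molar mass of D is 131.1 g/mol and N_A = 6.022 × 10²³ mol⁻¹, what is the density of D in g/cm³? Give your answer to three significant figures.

2.38 g/cm³

A BCC unit cell contains Z = 2 atoms.
Cell volume: a³ = (568 pm)³ = (5.680 × 10^-8 cm)³ = 1.833 × 10^-22 cm³.
ρ = Z·M/(N_A·a³) = 2 × 131.1 / (6.022 × 10²³ × 1.833 × 10^-22) = 2.376 g/cm³.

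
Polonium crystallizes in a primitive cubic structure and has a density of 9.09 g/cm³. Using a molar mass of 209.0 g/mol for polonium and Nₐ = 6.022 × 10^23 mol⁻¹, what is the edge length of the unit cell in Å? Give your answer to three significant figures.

With Z = 1 atom per simple cubic cell, a³ = Z·M/(N_A·ρ) = 1 × 209.0 / (6.022 × 10²³ × 9.090 g/cm³) = 3.818 × 10^-23 cm³.
a = (3.818 × 10^-23)^(1/3) = 3.367 × 10^-8 cm = 3.37 Å.

3.37 Å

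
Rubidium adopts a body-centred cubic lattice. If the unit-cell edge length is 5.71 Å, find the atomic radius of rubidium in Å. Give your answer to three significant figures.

2.47 Å

In a BCC lattice, atoms touch along the body diagonal, so √3·a = 4r.
r = √3·a/4 = 1.7321 × 5.71 / 4 = 2.47 Å.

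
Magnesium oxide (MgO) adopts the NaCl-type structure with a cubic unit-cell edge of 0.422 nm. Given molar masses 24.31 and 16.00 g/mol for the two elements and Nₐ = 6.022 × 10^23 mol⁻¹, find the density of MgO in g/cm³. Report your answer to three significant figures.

3.56 g/cm³

The NaCl-type structure contains Z = 4 formula units per cell; M(MgO) = 24.31 + 16.00 = 40.31 g/mol.
a³ = (4.220 × 10^-8 cm)³ = 7.515 × 10^-23 cm³.
ρ = 4 × 40.31 / (6.022 × 10²³ × 7.515 × 10^-23) = 3.563 g/cm³.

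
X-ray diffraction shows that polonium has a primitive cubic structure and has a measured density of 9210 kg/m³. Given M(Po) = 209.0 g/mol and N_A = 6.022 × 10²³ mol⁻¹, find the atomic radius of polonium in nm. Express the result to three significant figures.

0.168 nm

For a simple cubic cell (Z = 1), a³ = Z·M/(N_A·ρ) = 1 × 209.0 / (6.022 × 10²³ × 9.210) = 3.768 × 10^-23 cm³, so a = 3.353 × 10^-8 cm = 0.3353 nm.
Atoms touch along the cell edge, so a = 2r, so r = 0.5000 × a = 0.168 nm.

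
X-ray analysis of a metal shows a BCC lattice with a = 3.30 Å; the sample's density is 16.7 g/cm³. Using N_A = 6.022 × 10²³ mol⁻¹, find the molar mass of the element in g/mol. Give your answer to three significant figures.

A BCC cell has Z = 2 atoms; a = 3.300 × 10^-8 cm.
M = ρ·N_A·a³/Z = 16.7 × 6.022 × 10²³ × 3.594 × 10^-23 / 2 = 181 g/mol.

181 g/mol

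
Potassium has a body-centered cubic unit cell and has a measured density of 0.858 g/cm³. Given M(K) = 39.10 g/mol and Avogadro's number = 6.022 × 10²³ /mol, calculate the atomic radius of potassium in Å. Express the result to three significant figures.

For a BCC cell (Z = 2), a³ = Z·M/(N_A·ρ) = 2 × 39.10 / (6.022 × 10²³ × 0.8580) = 1.513 × 10^-22 cm³, so a = 5.329 × 10^-8 cm = 5.329 Å.
Atoms touch along the body diagonal, so √3·a = 4r, so r = 0.4330 × a = 2.31 Å.

2.31 Å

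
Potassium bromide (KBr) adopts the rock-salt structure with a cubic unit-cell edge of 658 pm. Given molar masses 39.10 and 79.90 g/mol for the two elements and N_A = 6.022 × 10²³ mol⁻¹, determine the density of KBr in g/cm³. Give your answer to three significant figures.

The rock-salt structure contains Z = 4 formula units per cell; M(KBr) = 39.10 + 79.90 = 119.0 g/mol.
a³ = (6.580 × 10^-8 cm)³ = 2.849 × 10^-22 cm³.
ρ = 4 × 119.0 / (6.022 × 10²³ × 2.849 × 10^-22) = 2.775 g/cm³.

2.77 g/cm³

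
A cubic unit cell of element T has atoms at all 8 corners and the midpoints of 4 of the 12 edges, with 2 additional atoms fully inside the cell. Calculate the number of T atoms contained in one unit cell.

4

Corner atoms are shared by 8 cells (1/8 each), edge atoms by 4 (1/4 each), interior atoms are unshared.
Net atoms = 8 × 1/8 + 4 × 1/4 + 2 = 1 + 1 + 2 = 4.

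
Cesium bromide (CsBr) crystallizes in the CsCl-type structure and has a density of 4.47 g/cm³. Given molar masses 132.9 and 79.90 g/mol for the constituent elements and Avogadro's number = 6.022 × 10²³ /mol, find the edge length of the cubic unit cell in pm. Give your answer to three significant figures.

M(CsBr) = 212.8 g/mol; Z = 1 formula unit per cell.
a³ = Z·M/(N_A·ρ) = 1 × 212.8 / (6.022 × 10²³ × 4.47) = 7.905 × 10^-23 cm³, so a = 4.292 × 10^-8 cm = 429 pm.

429 pm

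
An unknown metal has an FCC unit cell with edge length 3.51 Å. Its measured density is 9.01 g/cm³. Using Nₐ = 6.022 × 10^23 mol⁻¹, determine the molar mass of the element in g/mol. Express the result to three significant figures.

An FCC cell has Z = 4 atoms; a = 3.510 × 10^-8 cm.
M = ρ·N_A·a³/Z = 9.01 × 6.022 × 10²³ × 4.324 × 10^-23 / 4 = 58.7 g/mol.

58.7 g/mol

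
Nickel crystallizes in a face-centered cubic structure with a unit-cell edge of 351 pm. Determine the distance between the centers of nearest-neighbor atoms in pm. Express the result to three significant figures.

In an FCC structure, atoms touch along the face diagonal, so √2·a = 4r; the nearest-neighbor distance equals 2r = 0.7071·a.
d = 0.7071 × 351 = 248 pm.

248 pm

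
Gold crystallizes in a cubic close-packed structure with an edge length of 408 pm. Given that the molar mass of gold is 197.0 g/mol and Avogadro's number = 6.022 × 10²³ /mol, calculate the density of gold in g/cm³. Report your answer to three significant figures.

19.3 g/cm³

An FCC unit cell contains Z = 4 atoms.
Cell volume: a³ = (408 pm)³ = (4.080 × 10^-8 cm)³ = 6.792 × 10^-23 cm³.
ρ = Z·M/(N_A·a³) = 4 × 197.0 / (6.022 × 10²³ × 6.792 × 10^-23) = 19.27 g/cm³.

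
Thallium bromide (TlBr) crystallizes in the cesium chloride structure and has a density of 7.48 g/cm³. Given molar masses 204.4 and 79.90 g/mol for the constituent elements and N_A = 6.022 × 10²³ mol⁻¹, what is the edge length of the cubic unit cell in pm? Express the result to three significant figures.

M(TlBr) = 284.3 g/mol; Z = 1 formula unit per cell.
a³ = Z·M/(N_A·ρ) = 1 × 284.3 / (6.022 × 10²³ × 7.48) = 6.312 × 10^-23 cm³, so a = 3.981 × 10^-8 cm = 398 pm.

398 pm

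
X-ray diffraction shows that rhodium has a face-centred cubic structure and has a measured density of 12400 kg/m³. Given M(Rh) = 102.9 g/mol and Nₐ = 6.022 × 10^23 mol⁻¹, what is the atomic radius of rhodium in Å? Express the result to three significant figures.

1.35 Å

For an FCC cell (Z = 4), a³ = Z·M/(N_A·ρ) = 4 × 102.9 / (6.022 × 10²³ × 12.40) = 5.512 × 10^-23 cm³, so a = 3.806 × 10^-8 cm = 3.806 Å.
Atoms touch along the face diagonal, so √2·a = 4r, so r = 0.3536 × a = 1.35 Å.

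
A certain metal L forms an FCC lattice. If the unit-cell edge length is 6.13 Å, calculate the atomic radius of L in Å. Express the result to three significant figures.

2.17 Å

In an FCC lattice, atoms touch along the face diagonal, so √2·a = 4r.
r = √2·a/4 = 1.4142 × 6.13 / 4 = 2.17 Å.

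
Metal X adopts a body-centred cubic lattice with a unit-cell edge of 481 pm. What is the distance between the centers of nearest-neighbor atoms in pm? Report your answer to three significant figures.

417 pm

In a BCC structure, atoms touch along the body diagonal, so √3·a = 4r; the nearest-neighbor distance equals 2r = 0.8660·a.
d = 0.8660 × 481 = 417 pm.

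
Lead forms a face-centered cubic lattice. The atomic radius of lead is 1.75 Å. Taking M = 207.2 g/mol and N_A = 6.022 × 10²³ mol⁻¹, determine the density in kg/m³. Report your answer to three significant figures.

11300 kg/m³

In an FCC lattice, atoms touch along the face diagonal, so √2·a = 4r, giving a = 4.950 Å = 4.950 × 10^-8 cm.
With Z = 4, ρ = Z·M/(N_A·a³) = 4 × 207.2 / (6.022 × 10²³ × 1.213 × 10^-22) = 11.35 g/cm³ = 11300 kg/m³.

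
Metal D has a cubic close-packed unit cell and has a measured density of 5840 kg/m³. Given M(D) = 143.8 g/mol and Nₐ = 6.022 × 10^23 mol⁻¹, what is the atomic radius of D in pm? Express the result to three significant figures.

193 pm

For an FCC cell (Z = 4), a³ = Z·M/(N_A·ρ) = 4 × 143.8 / (6.022 × 10²³ × 5.840) = 1.636 × 10^-22 cm³, so a = 5.469 × 10^-8 cm = 546.9 pm.
Atoms touch along the face diagonal, so √2·a = 4r, so r = 0.3536 × a = 193 pm.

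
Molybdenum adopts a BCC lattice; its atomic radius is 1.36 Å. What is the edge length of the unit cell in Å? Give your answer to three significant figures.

In a BCC lattice, atoms touch along the body diagonal, so √3·a = 4r.
a = 4r/√3 = 4 × 1.36 / 1.7321 = 3.14 Å.

3.14 Å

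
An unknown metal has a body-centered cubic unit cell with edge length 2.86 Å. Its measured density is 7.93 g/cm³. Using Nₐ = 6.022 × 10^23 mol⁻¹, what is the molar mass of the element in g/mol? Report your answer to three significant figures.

55.9 g/mol

A BCC cell has Z = 2 atoms; a = 2.860 × 10^-8 cm.
M = ρ·N_A·a³/Z = 7.93 × 6.022 × 10²³ × 2.339 × 10^-23 / 2 = 55.9 g/mol.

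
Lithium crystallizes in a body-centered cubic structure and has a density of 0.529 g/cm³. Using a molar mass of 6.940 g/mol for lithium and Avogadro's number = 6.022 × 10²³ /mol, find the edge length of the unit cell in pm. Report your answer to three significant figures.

352 pm

With Z = 2 atoms per BCC cell, a³ = Z·M/(N_A·ρ) = 2 × 6.940 / (6.022 × 10²³ × 0.5290 g/cm³) = 4.357 × 10^-23 cm³.
a = (4.357 × 10^-23)^(1/3) = 3.519 × 10^-8 cm = 352 pm.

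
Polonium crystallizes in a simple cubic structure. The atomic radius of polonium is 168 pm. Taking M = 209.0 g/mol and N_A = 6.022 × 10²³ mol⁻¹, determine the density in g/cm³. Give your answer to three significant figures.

In a simple cubic lattice, atoms touch along the cell edge, so a = 2r, giving a = 336.0 pm = 3.360 × 10^-8 cm.
With Z = 1, ρ = Z·M/(N_A·a³) = 1 × 209.0 / (6.022 × 10²³ × 3.793 × 10^-23) = 9.149 g/cm³.

9.15 g/cm³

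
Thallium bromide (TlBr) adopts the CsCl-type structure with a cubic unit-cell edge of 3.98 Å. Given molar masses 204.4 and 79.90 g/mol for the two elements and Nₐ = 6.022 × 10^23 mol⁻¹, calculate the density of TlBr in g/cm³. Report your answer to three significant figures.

The CsCl-type structure contains Z = 1 formula unit per cell; M(TlBr) = 204.4 + 79.90 = 284.3 g/mol.
a³ = (3.980 × 10^-8 cm)³ = 6.304 × 10^-23 cm³.
ρ = 1 × 284.3 / (6.022 × 10²³ × 6.304 × 10^-23) = 7.488 g/cm³.

7.49 g/cm³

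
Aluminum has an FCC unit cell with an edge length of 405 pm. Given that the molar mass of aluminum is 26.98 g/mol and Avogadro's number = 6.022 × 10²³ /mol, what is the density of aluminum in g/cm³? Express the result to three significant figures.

2.70 g/cm³

An FCC unit cell contains Z = 4 atoms.
Cell volume: a³ = (405 pm)³ = (4.050 × 10^-8 cm)³ = 6.643 × 10^-23 cm³.
ρ = Z·M/(N_A·a³) = 4 × 26.98 / (6.022 × 10²³ × 6.643 × 10^-23) = 2.698 g/cm³.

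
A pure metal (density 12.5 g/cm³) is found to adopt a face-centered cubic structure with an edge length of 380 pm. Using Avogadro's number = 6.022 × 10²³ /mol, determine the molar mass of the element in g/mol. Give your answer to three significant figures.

An FCC cell has Z = 4 atoms; a = 3.800 × 10^-8 cm.
M = ρ·N_A·a³/Z = 12.5 × 6.022 × 10²³ × 5.487 × 10^-23 / 4 = 103 g/mol.

103 g/mol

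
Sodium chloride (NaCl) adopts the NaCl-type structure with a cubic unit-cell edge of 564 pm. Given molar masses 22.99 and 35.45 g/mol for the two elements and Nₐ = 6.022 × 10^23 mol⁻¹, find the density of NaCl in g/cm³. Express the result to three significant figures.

The NaCl-type structure contains Z = 4 formula units per cell; M(NaCl) = 22.99 + 35.45 = 58.44 g/mol.
a³ = (5.640 × 10^-8 cm)³ = 1.794 × 10^-22 cm³.
ρ = 4 × 58.44 / (6.022 × 10²³ × 1.794 × 10^-22) = 2.164 g/cm³.

2.16 g/cm³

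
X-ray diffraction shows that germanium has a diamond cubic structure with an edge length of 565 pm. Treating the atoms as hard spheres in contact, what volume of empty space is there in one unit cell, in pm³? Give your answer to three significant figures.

1.19 × 10^8 pm³

In a diamond cubic lattice nearest neighbors lie along the body diagonal with √3·a = 8r, so r = 0.2165a = 122.3 pm.
V_cell = a³ = 1.804 × 10^8 pm³; V_atoms = 8 × (4/3)πr³ = 6.134 × 10^7 pm³.
Empty space = 1.804 × 10^8 − 6.134 × 10^7 = 1.19 × 10^8 pm³.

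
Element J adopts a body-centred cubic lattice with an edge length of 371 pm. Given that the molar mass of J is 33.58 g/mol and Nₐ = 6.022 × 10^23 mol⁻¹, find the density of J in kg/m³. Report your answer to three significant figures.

2180 kg/m³

A BCC unit cell contains Z = 2 atoms.
Cell volume: a³ = (371 pm)³ = (3.710 × 10^-8 cm)³ = 5.106 × 10^-23 cm³.
ρ = Z·M/(N_A·a³) = 2 × 33.58 / (6.022 × 10²³ × 5.106 × 10^-23) = 2.184 g/cm³ = 2180 kg/m³.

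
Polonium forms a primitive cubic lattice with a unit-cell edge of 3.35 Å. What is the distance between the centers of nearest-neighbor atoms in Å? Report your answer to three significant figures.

In a simple cubic structure, atoms touch along the cell edge, so a = 2r; the nearest-neighbor distance equals 2r = 1.000·a.
d = 1.000 × 3.35 = 3.35 Å.

3.35 Å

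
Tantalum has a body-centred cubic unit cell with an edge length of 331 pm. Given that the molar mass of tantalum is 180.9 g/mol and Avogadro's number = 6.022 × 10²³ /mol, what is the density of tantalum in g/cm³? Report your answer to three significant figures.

16.6 g/cm³

A BCC unit cell contains Z = 2 atoms.
Cell volume: a³ = (331 pm)³ = (3.310 × 10^-8 cm)³ = 3.626 × 10^-23 cm³.
ρ = Z·M/(N_A·a³) = 2 × 180.9 / (6.022 × 10²³ × 3.626 × 10^-23) = 16.57 g/cm³.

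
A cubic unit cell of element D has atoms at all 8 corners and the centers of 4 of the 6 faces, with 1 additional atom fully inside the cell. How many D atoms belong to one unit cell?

Corner atoms are shared by 8 cells (1/8 each), face atoms by 2 (1/2 each), interior atoms are unshared.
Net atoms = 8 × 1/8 + 4 × 1/2 + 1 = 1 + 2 + 1 = 4.

4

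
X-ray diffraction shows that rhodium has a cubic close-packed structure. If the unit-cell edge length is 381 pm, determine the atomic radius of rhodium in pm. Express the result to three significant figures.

135 pm

In an FCC lattice, atoms touch along the face diagonal, so √2·a = 4r.
r = √2·a/4 = 1.4142 × 381 / 4 = 135 pm.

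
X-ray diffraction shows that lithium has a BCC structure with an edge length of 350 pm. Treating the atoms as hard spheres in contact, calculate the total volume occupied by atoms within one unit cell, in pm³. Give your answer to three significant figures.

2.92 × 10^7 pm³

In a BCC lattice atoms touch along the body diagonal, so √3·a = 4r, so r = 0.4330a = 151.6 pm.
V_atoms = Z × (4/3)πr³ = 2 × (4/3)π × (151.6)³ = 2.92 × 10^7 pm³.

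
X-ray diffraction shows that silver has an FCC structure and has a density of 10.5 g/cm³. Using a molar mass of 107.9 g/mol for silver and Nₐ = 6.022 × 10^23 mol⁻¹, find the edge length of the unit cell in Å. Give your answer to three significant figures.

4.09 Å

With Z = 4 atoms per FCC cell, a³ = Z·M/(N_A·ρ) = 4 × 107.9 / (6.022 × 10²³ × 10.50 g/cm³) = 6.826 × 10^-23 cm³.
a = (6.826 × 10^-23)^(1/3) = 4.087 × 10^-8 cm = 4.09 Å.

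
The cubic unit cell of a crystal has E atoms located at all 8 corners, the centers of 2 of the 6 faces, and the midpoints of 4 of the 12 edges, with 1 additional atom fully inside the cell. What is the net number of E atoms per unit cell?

4

Corner atoms are shared by 8 cells (1/8 each), face atoms by 2 (1/2 each), edge atoms by 4 (1/4 each), interior atoms are unshared.
Net atoms = 8 × 1/8 + 2 × 1/2 + 4 × 1/4 + 1 = 1 + 1 + 1 + 1 = 4.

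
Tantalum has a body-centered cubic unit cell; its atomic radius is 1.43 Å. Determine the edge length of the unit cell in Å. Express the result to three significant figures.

In a BCC lattice, atoms touch along the body diagonal, so √3·a = 4r.
a = 4r/√3 = 4 × 1.43 / 1.7321 = 3.30 Å.

3.30 Å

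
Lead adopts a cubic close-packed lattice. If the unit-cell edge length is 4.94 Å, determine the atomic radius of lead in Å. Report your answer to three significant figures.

1.75 Å

In an FCC lattice, atoms touch along the face diagonal, so √2·a = 4r.
r = √2·a/4 = 1.4142 × 4.94 / 4 = 1.75 Å.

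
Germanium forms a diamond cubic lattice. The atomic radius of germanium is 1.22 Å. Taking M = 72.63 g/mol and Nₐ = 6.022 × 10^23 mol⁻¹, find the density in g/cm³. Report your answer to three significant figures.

5.39 g/cm³

In a diamond cubic lattice, nearest neighbors lie along the body diagonal with √3·a = 8r, giving a = 5.635 Å = 5.635 × 10^-8 cm.
With Z = 8, ρ = Z·M/(N_A·a³) = 8 × 72.63 / (6.022 × 10²³ × 1.789 × 10^-22) = 5.393 g/cm³.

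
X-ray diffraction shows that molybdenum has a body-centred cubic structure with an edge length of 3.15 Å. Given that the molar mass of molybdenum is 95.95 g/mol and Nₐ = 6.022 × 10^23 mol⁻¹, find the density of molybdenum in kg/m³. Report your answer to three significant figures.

A BCC unit cell contains Z = 2 atoms.
Cell volume: a³ = (3.15 Å)³ = (3.150 × 10^-8 cm)³ = 3.126 × 10^-23 cm³.
ρ = Z·M/(N_A·a³) = 2 × 95.95 / (6.022 × 10²³ × 3.126 × 10^-23) = 10.20 g/cm³ = 10200 kg/m³.

10200 kg/m³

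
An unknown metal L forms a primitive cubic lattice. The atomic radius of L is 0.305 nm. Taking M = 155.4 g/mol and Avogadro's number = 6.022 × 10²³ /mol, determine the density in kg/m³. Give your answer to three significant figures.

1140 kg/m³

In a simple cubic lattice, atoms touch along the cell edge, so a = 2r, giving a = 0.6100 nm = 6.100 × 10^-8 cm.
With Z = 1, ρ = Z·M/(N_A·a³) = 1 × 155.4 / (6.022 × 10²³ × 2.270 × 10^-22) = 1.137 g/cm³ = 1140 kg/m³.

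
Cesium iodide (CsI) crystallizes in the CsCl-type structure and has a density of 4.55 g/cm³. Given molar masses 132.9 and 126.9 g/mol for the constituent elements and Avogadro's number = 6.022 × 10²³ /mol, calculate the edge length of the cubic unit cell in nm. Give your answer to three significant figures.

M(CsI) = 259.8 g/mol; Z = 1 formula unit per cell.
a³ = Z·M/(N_A·ρ) = 1 × 259.8 / (6.022 × 10²³ × 4.55) = 9.482 × 10^-23 cm³, so a = 4.560 × 10^-8 cm = 0.456 nm.

0.456 nm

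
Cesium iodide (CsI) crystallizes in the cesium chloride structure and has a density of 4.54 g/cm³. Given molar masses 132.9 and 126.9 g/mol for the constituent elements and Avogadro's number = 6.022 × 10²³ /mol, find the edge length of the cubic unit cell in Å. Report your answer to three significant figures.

4.56 Å

M(CsI) = 259.8 g/mol; Z = 1 formula unit per cell.
a³ = Z·M/(N_A·ρ) = 1 × 259.8 / (6.022 × 10²³ × 4.54) = 9.503 × 10^-23 cm³, so a = 4.563 × 10^-8 cm = 4.56 Å.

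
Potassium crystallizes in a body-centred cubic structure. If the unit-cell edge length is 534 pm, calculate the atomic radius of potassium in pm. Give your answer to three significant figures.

231 pm

In a BCC lattice, atoms touch along the body diagonal, so √3·a = 4r.
r = √3·a/4 = 1.7321 × 534 / 4 = 231 pm.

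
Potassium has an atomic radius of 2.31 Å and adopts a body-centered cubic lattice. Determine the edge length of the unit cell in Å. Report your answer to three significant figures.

5.33 Å

In a BCC lattice, atoms touch along the body diagonal, so √3·a = 4r.
a = 4r/√3 = 4 × 2.31 / 1.7321 = 5.33 Å.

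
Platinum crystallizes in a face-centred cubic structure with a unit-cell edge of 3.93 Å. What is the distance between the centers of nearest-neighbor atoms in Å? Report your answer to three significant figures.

In an FCC structure, atoms touch along the face diagonal, so √2·a = 4r; the nearest-neighbor distance equals 2r = 0.7071·a.
d = 0.7071 × 3.93 = 2.78 Å.

2.78 Å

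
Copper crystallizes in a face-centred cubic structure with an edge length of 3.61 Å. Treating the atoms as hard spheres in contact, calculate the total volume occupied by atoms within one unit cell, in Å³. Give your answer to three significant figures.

34.8 Å³

In an FCC lattice atoms touch along the face diagonal, so √2·a = 4r, so r = 0.3536a = 1.276 Å.
V_atoms = Z × (4/3)πr³ = 4 × (4/3)π × (1.276)³ = 34.8 Å³.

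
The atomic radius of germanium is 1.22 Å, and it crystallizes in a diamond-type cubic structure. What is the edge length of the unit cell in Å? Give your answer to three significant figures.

In a diamond cubic lattice, nearest neighbors lie along the body diagonal with √3·a = 8r.
a = 8r/√3 = 8 × 1.22 / 1.7321 = 5.63 Å.

5.63 Å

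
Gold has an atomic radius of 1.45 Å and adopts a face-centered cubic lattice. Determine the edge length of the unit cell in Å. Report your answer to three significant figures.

4.10 Å

In an FCC lattice, atoms touch along the face diagonal, so √2·a = 4r.
a = 4r/√2 = 4 × 1.45 / 1.4142 = 4.10 Å.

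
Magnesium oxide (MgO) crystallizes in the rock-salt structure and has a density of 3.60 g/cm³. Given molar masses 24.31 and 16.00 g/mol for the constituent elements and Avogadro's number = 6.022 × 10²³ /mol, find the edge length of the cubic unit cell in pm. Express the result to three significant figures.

421 pm

M(MgO) = 40.31 g/mol; Z = 4 formula units per cell.
a³ = Z·M/(N_A·ρ) = 4 × 40.31 / (6.022 × 10²³ × 3.60) = 7.438 × 10^-23 cm³, so a = 4.205 × 10^-8 cm = 421 pm.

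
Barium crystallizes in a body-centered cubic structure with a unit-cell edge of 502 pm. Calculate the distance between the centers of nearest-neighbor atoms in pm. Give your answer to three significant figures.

435 pm

In a BCC structure, atoms touch along the body diagonal, so √3·a = 4r; the nearest-neighbor distance equals 2r = 0.8660·a.
d = 0.8660 × 502 = 435 pm.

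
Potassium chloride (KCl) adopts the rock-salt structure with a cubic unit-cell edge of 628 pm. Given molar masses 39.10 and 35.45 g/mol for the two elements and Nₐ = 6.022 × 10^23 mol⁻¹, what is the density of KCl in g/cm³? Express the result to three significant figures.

The rock-salt structure contains Z = 4 formula units per cell; M(KCl) = 39.10 + 35.45 = 74.55 g/mol.
a³ = (6.280 × 10^-8 cm)³ = 2.477 × 10^-22 cm³.
ρ = 4 × 74.55 / (6.022 × 10²³ × 2.477 × 10^-22) = 1.999 g/cm³.

2.00 g/cm³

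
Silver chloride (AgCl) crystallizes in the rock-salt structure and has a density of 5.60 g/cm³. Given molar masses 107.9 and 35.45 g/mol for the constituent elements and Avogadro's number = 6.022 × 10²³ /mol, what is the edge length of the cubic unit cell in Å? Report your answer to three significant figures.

5.54 Å

M(AgCl) = 143.35 g/mol; Z = 4 formula units per cell.
a³ = Z·M/(N_A·ρ) = 4 × 143.35 / (6.022 × 10²³ × 5.60) = 1.700 × 10^-22 cm³, so a = 5.540 × 10^-8 cm = 5.54 Å.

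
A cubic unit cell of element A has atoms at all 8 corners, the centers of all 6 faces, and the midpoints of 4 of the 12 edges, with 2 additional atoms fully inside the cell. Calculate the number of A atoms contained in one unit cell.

7

Corner atoms are shared by 8 cells (1/8 each), face atoms by 2 (1/2 each), edge atoms by 4 (1/4 each), interior atoms are unshared.
Net atoms = 8 × 1/8 + 6 × 1/2 + 4 × 1/4 + 2 = 1 + 3 + 1 + 2 = 7.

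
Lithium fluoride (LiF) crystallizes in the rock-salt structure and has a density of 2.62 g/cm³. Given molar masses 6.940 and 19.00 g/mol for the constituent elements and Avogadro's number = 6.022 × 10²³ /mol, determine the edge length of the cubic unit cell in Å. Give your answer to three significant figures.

M(LiF) = 25.94 g/mol; Z = 4 formula units per cell.
a³ = Z·M/(N_A·ρ) = 4 × 25.94 / (6.022 × 10²³ × 2.62) = 6.576 × 10^-23 cm³, so a = 4.036 × 10^-8 cm = 4.04 Å.

4.04 Å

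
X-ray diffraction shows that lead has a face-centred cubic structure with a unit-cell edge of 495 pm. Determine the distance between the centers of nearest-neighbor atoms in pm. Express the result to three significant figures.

350 pm

In an FCC structure, atoms touch along the face diagonal, so √2·a = 4r; the nearest-neighbor distance equals 2r = 0.7071·a.
d = 0.7071 × 495 = 350 pm.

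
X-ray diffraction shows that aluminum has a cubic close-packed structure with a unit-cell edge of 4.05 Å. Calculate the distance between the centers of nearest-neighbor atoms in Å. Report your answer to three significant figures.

In an FCC structure, atoms touch along the face diagonal, so √2·a = 4r; the nearest-neighbor distance equals 2r = 0.7071·a.
d = 0.7071 × 4.05 = 2.86 Å.

2.86 Å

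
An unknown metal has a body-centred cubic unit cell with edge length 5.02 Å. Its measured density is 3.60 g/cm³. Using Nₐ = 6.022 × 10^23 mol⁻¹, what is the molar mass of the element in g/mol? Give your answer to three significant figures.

137 g/mol

A BCC cell has Z = 2 atoms; a = 5.020 × 10^-8 cm.
M = ρ·N_A·a³/Z = 3.60 × 6.022 × 10²³ × 1.265 × 10^-22 / 2 = 137 g/mol.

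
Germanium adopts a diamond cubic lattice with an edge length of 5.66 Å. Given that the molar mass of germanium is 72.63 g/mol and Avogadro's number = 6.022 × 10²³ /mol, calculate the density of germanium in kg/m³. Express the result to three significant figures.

A diamond cubic unit cell contains Z = 8 atoms.
Cell volume: a³ = (5.66 Å)³ = (5.660 × 10^-8 cm)³ = 1.813 × 10^-22 cm³.
ρ = Z·M/(N_A·a³) = 8 × 72.63 / (6.022 × 10²³ × 1.813 × 10^-22) = 5.321 g/cm³ = 5320 kg/m³.

5320 kg/m³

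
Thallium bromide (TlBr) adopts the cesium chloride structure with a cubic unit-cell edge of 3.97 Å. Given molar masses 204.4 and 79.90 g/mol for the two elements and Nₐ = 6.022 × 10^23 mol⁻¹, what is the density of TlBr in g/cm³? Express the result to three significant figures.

The cesium chloride structure contains Z = 1 formula unit per cell; M(TlBr) = 204.4 + 79.90 = 284.3 g/mol.
a³ = (3.970 × 10^-8 cm)³ = 6.257 × 10^-23 cm³.
ρ = 1 × 284.3 / (6.022 × 10²³ × 6.257 × 10^-23) = 7.545 g/cm³.

7.55 g/cm³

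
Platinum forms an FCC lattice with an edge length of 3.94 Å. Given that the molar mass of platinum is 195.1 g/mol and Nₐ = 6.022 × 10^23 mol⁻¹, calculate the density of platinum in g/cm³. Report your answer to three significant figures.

21.2 g/cm³

An FCC unit cell contains Z = 4 atoms.
Cell volume: a³ = (3.94 Å)³ = (3.940 × 10^-8 cm)³ = 6.116 × 10^-23 cm³.
ρ = Z·M/(N_A·a³) = 4 × 195.1 / (6.022 × 10²³ × 6.116 × 10^-23) = 21.19 g/cm³.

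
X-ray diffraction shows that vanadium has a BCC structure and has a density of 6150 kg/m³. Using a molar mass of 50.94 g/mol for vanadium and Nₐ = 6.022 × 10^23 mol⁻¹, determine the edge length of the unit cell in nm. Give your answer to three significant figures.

With Z = 2 atoms per BCC cell, a³ = Z·M/(N_A·ρ) = 2 × 50.94 / (6.022 × 10²³ × 6.150 g/cm³) = 2.751 × 10^-23 cm³.
a = (2.751 × 10^-23)^(1/3) = 3.019 × 10^-8 cm = 0.302 nm.

0.302 nm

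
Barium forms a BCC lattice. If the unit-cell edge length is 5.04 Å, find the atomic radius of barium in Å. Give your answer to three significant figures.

2.18 Å

In a BCC lattice, atoms touch along the body diagonal, so √3·a = 4r.
r = √3·a/4 = 1.7321 × 5.04 / 4 = 2.18 Å.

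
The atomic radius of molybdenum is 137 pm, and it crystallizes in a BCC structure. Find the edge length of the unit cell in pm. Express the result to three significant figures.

316 pm

In a BCC lattice, atoms touch along the body diagonal, so √3·a = 4r.
a = 4r/√3 = 4 × 137 / 1.7321 = 316 pm.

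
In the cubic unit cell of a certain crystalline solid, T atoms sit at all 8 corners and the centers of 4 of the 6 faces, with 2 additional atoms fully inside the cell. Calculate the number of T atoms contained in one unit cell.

Corner atoms are shared by 8 cells (1/8 each), face atoms by 2 (1/2 each), interior atoms are unshared.
Net atoms = 8 × 1/8 + 4 × 1/2 + 2 = 1 + 2 + 2 = 5.

5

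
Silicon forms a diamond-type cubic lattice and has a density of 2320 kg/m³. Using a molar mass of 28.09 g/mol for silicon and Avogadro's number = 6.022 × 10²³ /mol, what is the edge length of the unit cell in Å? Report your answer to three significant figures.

With Z = 8 atoms per diamond cubic cell, a³ = Z·M/(N_A·ρ) = 8 × 28.09 / (6.022 × 10²³ × 2.320 g/cm³) = 1.608 × 10^-22 cm³.
a = (1.608 × 10^-22)^(1/3) = 5.438 × 10^-8 cm = 5.44 Å.

5.44 Å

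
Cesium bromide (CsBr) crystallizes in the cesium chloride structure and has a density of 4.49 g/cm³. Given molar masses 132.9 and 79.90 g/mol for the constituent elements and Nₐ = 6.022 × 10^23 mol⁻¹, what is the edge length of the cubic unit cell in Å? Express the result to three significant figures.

M(CsBr) = 212.8 g/mol; Z = 1 formula unit per cell.
a³ = Z·M/(N_A·ρ) = 1 × 212.8 / (6.022 × 10²³ × 4.49) = 7.870 × 10^-23 cm³, so a = 4.285 × 10^-8 cm = 4.29 Å.

4.29 Å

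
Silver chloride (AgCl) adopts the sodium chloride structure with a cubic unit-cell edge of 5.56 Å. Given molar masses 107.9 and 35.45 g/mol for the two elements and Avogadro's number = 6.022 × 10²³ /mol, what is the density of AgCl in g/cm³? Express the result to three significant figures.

5.54 g/cm³

The sodium chloride structure contains Z = 4 formula units per cell; M(AgCl) = 107.9 + 35.45 = 143.35 g/mol.
a³ = (5.560 × 10^-8 cm)³ = 1.719 × 10^-22 cm³.
ρ = 4 × 143.35 / (6.022 × 10²³ × 1.719 × 10^-22) = 5.540 g/cm³.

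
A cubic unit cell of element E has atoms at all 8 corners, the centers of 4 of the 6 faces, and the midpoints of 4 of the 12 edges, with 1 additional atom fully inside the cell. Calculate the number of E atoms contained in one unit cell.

Corner atoms are shared by 8 cells (1/8 each), face atoms by 2 (1/2 each), edge atoms by 4 (1/4 each), interior atoms are unshared.
Net atoms = 8 × 1/8 + 4 × 1/2 + 4 × 1/4 + 1 = 1 + 2 + 1 + 1 = 5.

5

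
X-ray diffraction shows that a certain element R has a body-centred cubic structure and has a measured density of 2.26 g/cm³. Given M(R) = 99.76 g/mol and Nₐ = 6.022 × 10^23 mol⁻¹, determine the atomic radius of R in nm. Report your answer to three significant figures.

0.228 nm

For a BCC cell (Z = 2), a³ = Z·M/(N_A·ρ) = 2 × 99.76 / (6.022 × 10²³ × 2.260) = 1.466 × 10^-22 cm³, so a = 5.273 × 10^-8 cm = 0.5273 nm.
Atoms touch along the body diagonal, so √3·a = 4r, so r = 0.4330 × a = 0.228 nm.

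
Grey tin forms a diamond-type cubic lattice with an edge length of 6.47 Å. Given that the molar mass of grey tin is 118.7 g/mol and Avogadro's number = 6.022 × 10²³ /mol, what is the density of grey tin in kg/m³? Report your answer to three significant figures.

5820 kg/m³

A diamond cubic unit cell contains Z = 8 atoms.
Cell volume: a³ = (6.47 Å)³ = (6.470 × 10^-8 cm)³ = 2.708 × 10^-22 cm³.
ρ = Z·M/(N_A·a³) = 8 × 118.7 / (6.022 × 10²³ × 2.708 × 10^-22) = 5.822 g/cm³ = 5820 kg/m³.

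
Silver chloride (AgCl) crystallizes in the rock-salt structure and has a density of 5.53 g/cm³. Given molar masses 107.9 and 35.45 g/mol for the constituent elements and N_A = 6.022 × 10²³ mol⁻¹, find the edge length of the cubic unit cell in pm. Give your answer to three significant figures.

M(AgCl) = 143.35 g/mol; Z = 4 formula units per cell.
a³ = Z·M/(N_A·ρ) = 4 × 143.35 / (6.022 × 10²³ × 5.53) = 1.722 × 10^-22 cm³, so a = 5.563 × 10^-8 cm = 556 pm.

556 pm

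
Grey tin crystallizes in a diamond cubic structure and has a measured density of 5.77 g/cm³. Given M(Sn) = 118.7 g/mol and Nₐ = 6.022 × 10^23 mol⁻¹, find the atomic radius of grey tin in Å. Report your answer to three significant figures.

1.41 Å

For a diamond cubic cell (Z = 8), a³ = Z·M/(N_A·ρ) = 8 × 118.7 / (6.022 × 10²³ × 5.770) = 2.733 × 10^-22 cm³, so a = 6.489 × 10^-8 cm = 6.489 Å.
Nearest neighbors lie along the body diagonal with √3·a = 8r, so r = 0.2165 × a = 1.41 Å.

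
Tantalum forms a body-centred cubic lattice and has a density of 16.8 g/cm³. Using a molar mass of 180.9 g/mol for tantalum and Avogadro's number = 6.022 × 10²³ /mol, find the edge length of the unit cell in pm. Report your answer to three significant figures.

With Z = 2 atoms per BCC cell, a³ = Z·M/(N_A·ρ) = 2 × 180.9 / (6.022 × 10²³ × 16.80 g/cm³) = 3.576 × 10^-23 cm³.
a = (3.576 × 10^-23)^(1/3) = 3.295 × 10^-8 cm = 329 pm.

329 pm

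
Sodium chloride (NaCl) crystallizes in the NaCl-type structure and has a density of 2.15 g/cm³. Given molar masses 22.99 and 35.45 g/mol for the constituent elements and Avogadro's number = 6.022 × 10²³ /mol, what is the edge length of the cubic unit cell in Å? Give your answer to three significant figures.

5.65 Å

M(NaCl) = 58.44 g/mol; Z = 4 formula units per cell.
a³ = Z·M/(N_A·ρ) = 4 × 58.44 / (6.022 × 10²³ × 2.15) = 1.805 × 10^-22 cm³, so a = 5.652 × 10^-8 cm = 5.65 Å.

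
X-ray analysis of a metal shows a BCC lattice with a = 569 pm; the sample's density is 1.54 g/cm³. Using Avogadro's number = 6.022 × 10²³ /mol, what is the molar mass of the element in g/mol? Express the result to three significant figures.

85.4 g/mol

A BCC cell has Z = 2 atoms; a = 5.690 × 10^-8 cm.
M = ρ·N_A·a³/Z = 1.54 × 6.022 × 10²³ × 1.842 × 10^-22 / 2 = 85.4 g/mol.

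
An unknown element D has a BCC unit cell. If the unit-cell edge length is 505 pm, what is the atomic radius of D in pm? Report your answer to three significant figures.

219 pm

In a BCC lattice, atoms touch along the body diagonal, so √3·a = 4r.
r = √3·a/4 = 1.7321 × 505 / 4 = 219 pm.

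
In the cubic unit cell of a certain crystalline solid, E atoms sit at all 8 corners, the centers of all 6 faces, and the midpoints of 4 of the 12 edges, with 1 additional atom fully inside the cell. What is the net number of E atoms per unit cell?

6

Corner atoms are shared by 8 cells (1/8 each), face atoms by 2 (1/2 each), edge atoms by 4 (1/4 each), interior atoms are unshared.
Net atoms = 8 × 1/8 + 6 × 1/2 + 4 × 1/4 + 1 = 1 + 3 + 1 + 1 = 6.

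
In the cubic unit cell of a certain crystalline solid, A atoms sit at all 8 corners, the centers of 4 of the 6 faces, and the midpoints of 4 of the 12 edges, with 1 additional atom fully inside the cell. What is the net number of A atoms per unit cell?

5

Corner atoms are shared by 8 cells (1/8 each), face atoms by 2 (1/2 each), edge atoms by 4 (1/4 each), interior atoms are unshared.
Net atoms = 8 × 1/8 + 4 × 1/2 + 4 × 1/4 + 1 = 1 + 2 + 1 + 1 = 5.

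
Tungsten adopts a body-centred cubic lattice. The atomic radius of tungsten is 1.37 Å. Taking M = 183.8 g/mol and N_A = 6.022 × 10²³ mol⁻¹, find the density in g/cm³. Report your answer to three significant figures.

19.3 g/cm³

In a BCC lattice, atoms touch along the body diagonal, so √3·a = 4r, giving a = 3.164 Å = 3.164 × 10^-8 cm.
With Z = 2, ρ = Z·M/(N_A·a³) = 2 × 183.8 / (6.022 × 10²³ × 3.167 × 10^-23) = 19.27 g/cm³.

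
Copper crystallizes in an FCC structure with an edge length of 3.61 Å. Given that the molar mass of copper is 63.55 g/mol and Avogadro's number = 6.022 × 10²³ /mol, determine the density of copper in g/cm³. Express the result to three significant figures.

An FCC unit cell contains Z = 4 atoms.
Cell volume: a³ = (3.61 Å)³ = (3.610 × 10^-8 cm)³ = 4.705 × 10^-23 cm³.
ρ = Z·M/(N_A·a³) = 4 × 63.55 / (6.022 × 10²³ × 4.705 × 10^-23) = 8.972 g/cm³.

8.97 g/cm³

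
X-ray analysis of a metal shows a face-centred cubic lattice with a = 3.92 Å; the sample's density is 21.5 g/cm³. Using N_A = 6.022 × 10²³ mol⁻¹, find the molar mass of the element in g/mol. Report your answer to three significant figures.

195 g/mol

An FCC cell has Z = 4 atoms; a = 3.920 × 10^-8 cm.
M = ρ·N_A·a³/Z = 21.5 × 6.022 × 10²³ × 6.024 × 10^-23 / 4 = 195 g/mol.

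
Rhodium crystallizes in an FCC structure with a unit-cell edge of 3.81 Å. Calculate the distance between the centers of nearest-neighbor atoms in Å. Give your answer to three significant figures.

2.69 Å

In an FCC structure, atoms touch along the face diagonal, so √2·a = 4r; the nearest-neighbor distance equals 2r = 0.7071·a.
d = 0.7071 × 3.81 = 2.69 Å.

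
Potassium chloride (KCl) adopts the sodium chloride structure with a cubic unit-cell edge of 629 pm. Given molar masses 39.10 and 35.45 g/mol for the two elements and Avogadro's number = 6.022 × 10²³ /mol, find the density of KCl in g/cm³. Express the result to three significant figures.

1.99 g/cm³

The sodium chloride structure contains Z = 4 formula units per cell; M(KCl) = 39.10 + 35.45 = 74.55 g/mol.
a³ = (6.290 × 10^-8 cm)³ = 2.489 × 10^-22 cm³.
ρ = 4 × 74.55 / (6.022 × 10²³ × 2.489 × 10^-22) = 1.990 g/cm³.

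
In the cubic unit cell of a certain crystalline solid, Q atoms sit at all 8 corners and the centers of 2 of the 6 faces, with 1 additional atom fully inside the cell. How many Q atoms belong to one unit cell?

3

Corner atoms are shared by 8 cells (1/8 each), face atoms by 2 (1/2 each), interior atoms are unshared.
Net atoms = 8 × 1/8 + 2 × 1/2 + 1 = 1 + 1 + 1 = 3.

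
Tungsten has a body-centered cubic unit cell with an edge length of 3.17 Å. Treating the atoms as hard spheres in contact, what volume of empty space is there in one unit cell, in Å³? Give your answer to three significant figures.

10.2 Å³

In a BCC lattice atoms touch along the body diagonal, so √3·a = 4r, so r = 0.4330a = 1.373 Å.
V_cell = a³ = 31.86 Å³; V_atoms = 2 × (4/3)πr³ = 21.67 Å³.
Empty space = 31.86 − 21.67 = 10.2 Å³.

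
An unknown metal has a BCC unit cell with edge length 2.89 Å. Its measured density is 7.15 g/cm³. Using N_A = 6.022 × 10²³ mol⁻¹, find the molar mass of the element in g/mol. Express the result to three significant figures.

52.0 g/mol

A BCC cell has Z = 2 atoms; a = 2.890 × 10^-8 cm.
M = ρ·N_A·a³/Z = 7.15 × 6.022 × 10²³ × 2.414 × 10^-23 / 2 = 52.0 g/mol.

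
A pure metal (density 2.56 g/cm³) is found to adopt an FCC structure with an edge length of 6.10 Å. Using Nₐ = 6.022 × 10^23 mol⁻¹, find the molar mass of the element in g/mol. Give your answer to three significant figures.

An FCC cell has Z = 4 atoms; a = 6.100 × 10^-8 cm.
M = ρ·N_A·a³/Z = 2.56 × 6.022 × 10²³ × 2.270 × 10^-22 / 4 = 87.5 g/mol.

87.5 g/mol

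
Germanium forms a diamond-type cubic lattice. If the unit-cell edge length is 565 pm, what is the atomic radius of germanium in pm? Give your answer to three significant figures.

In a diamond cubic lattice, nearest neighbors lie along the body diagonal with √3·a = 8r.
r = √3·a/8 = 1.7321 × 565 / 8 = 122 pm.

122 pm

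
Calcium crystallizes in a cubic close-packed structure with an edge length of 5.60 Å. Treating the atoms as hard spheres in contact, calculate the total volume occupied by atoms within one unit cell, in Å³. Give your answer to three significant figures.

130 Å³

In an FCC lattice atoms touch along the face diagonal, so √2·a = 4r, so r = 0.3536a = 1.980 Å.
V_atoms = Z × (4/3)πr³ = 4 × (4/3)π × (1.980)³ = 130 Å³.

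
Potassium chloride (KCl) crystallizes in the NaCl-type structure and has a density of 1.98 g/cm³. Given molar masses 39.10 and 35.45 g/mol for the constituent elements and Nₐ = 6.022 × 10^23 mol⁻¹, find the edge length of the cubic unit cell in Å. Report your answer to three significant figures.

M(KCl) = 74.55 g/mol; Z = 4 formula units per cell.
a³ = Z·M/(N_A·ρ) = 4 × 74.55 / (6.022 × 10²³ × 1.98) = 2.501 × 10^-22 cm³, so a = 6.300 × 10^-8 cm = 6.30 Å.

6.30 Å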